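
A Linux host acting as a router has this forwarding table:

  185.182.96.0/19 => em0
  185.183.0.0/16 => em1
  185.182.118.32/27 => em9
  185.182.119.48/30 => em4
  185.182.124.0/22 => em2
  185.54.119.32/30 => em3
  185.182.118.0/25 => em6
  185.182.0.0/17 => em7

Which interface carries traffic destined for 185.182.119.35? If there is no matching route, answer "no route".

Routes whose prefix contains 185.182.119.35:
  185.182.0.0/17 (185.182.0.0 - 185.182.127.255) -> em7
  185.182.96.0/19 (185.182.96.0 - 185.182.127.255) -> em0
More-specific entries that do NOT match:
  185.182.119.48/30 (185.182.119.48 - 185.182.119.51) does not contain 185.182.119.35
  185.54.119.32/30 (185.54.119.32 - 185.54.119.35) does not contain 185.182.119.35
  185.182.118.32/27 (185.182.118.32 - 185.182.118.63) does not contain 185.182.119.35
  185.182.118.0/25 (185.182.118.0 - 185.182.118.127) does not contain 185.182.119.35
  185.182.124.0/22 (185.182.124.0 - 185.182.127.255) does not contain 185.182.119.35
Longest matching prefix is /19 -> interface em0.

em0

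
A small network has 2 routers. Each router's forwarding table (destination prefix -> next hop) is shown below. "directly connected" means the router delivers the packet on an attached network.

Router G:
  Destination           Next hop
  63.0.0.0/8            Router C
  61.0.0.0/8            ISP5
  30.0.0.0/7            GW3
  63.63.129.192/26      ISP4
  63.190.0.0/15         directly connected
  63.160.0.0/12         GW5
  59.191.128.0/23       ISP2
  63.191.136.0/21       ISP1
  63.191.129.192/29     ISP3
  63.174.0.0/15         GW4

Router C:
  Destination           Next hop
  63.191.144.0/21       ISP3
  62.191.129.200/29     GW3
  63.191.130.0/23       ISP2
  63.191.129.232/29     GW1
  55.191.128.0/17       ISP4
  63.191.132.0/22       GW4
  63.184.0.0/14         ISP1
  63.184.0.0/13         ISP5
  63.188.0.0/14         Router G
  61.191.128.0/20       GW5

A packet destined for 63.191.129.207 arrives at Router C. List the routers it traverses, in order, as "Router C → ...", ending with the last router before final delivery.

At Router C: longest match for 63.191.129.207 is 63.188.0.0/14 -> Router G
At Router G: longest match for 63.191.129.207 is 63.190.0.0/15 -> directly connected

Router C → Router G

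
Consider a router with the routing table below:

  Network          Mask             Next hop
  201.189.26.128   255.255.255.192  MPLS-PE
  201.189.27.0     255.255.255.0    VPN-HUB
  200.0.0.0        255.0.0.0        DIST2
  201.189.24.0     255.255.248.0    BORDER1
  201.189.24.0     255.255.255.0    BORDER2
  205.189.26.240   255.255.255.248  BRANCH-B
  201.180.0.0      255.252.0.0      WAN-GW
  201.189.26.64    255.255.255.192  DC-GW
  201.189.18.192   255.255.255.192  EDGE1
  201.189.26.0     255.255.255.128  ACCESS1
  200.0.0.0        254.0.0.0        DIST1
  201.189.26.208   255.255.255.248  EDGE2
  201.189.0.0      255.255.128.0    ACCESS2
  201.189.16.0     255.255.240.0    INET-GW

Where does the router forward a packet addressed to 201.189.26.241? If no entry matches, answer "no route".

Routes whose prefix contains 201.189.26.241:
  200.0.0.0/7 (200.0.0.0 - 201.255.255.255) -> DIST1
  201.189.0.0/17 (201.189.0.0 - 201.189.127.255) -> ACCESS2
  201.189.16.0/20 (201.189.16.0 - 201.189.31.255) -> INET-GW
  201.189.24.0/21 (201.189.24.0 - 201.189.31.255) -> BORDER1
More-specific entries that do NOT match:
  205.189.26.240/29 (205.189.26.240 - 205.189.26.247) does not contain 201.189.26.241
  201.189.26.208/29 (201.189.26.208 - 201.189.26.215) does not contain 201.189.26.241
  201.189.26.128/26 (201.189.26.128 - 201.189.26.191) does not contain 201.189.26.241
  201.189.26.64/26 (201.189.26.64 - 201.189.26.127) does not contain 201.189.26.241
  201.189.18.192/26 (201.189.18.192 - 201.189.18.255) does not contain 201.189.26.241
  201.189.26.0/25 (201.189.26.0 - 201.189.26.127) does not contain 201.189.26.241
  201.189.27.0/24 (201.189.27.0 - 201.189.27.255) does not contain 201.189.26.241
  201.189.24.0/24 (201.189.24.0 - 201.189.24.255) does not contain 201.189.26.241
Longest matching prefix is /21 -> next hop BORDER1.

BORDER1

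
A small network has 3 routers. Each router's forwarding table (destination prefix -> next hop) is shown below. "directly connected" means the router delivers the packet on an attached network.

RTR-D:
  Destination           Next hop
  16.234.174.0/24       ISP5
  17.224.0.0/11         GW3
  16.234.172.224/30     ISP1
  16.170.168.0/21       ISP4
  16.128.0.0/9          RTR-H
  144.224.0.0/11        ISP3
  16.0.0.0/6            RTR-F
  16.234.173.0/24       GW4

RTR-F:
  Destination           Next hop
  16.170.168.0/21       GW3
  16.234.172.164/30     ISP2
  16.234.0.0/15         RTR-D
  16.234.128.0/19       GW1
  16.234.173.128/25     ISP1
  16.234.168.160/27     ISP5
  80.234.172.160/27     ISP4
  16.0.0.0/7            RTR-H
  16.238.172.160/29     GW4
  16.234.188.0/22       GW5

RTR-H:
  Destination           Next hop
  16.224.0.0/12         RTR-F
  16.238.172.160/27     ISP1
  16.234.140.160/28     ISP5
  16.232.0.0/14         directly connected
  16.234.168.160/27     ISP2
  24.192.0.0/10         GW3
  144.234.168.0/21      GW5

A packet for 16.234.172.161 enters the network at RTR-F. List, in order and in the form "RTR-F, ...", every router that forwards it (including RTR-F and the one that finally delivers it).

RTR-F, RTR-D, RTR-H

At RTR-F: longest match for 16.234.172.161 is 16.234.0.0/15 -> RTR-D
At RTR-D: longest match for 16.234.172.161 is 16.128.0.0/9 -> RTR-H
At RTR-H: longest match for 16.234.172.161 is 16.232.0.0/14 -> directly connected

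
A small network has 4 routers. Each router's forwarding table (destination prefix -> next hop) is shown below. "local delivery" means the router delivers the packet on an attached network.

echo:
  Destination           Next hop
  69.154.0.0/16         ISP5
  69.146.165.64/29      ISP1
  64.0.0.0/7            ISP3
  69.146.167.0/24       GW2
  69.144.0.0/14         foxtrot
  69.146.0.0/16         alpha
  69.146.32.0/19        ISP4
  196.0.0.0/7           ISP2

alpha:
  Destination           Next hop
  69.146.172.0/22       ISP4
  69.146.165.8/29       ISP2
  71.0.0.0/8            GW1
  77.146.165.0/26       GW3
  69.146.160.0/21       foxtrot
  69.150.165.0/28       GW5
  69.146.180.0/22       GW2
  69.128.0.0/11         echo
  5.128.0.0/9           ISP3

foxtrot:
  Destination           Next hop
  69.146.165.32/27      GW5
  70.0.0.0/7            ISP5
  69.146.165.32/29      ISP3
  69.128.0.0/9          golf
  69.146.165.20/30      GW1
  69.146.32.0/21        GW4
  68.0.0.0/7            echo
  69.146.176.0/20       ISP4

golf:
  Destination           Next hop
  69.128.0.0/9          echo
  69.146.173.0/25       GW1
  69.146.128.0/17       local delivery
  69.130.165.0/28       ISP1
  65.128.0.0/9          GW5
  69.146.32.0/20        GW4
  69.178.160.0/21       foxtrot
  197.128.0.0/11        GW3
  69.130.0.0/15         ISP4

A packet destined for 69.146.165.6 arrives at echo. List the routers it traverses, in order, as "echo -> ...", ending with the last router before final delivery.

echo -> alpha -> foxtrot -> golf

At echo: longest match for 69.146.165.6 is 69.146.0.0/16 -> alpha
At alpha: longest match for 69.146.165.6 is 69.146.160.0/21 -> foxtrot
At foxtrot: longest match for 69.146.165.6 is 69.128.0.0/9 -> golf
At golf: longest match for 69.146.165.6 is 69.146.128.0/17 -> local delivery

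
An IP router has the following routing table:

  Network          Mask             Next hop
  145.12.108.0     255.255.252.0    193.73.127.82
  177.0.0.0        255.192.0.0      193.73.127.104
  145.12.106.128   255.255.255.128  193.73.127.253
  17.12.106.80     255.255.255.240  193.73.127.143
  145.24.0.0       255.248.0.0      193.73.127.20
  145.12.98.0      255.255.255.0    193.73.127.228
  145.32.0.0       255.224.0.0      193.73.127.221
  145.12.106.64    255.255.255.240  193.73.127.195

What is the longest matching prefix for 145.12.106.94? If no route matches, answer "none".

none

145.12.106.94 is outside every listed prefix and there is no default route.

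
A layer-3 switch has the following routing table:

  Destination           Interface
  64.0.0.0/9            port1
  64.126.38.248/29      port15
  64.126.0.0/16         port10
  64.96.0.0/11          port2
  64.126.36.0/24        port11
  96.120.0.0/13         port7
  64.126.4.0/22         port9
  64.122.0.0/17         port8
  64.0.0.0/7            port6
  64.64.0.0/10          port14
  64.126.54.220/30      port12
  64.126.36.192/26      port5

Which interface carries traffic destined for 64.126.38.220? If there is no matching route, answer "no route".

Routes whose prefix contains 64.126.38.220:
  64.0.0.0/7 (64.0.0.0 - 65.255.255.255) -> port6
  64.0.0.0/9 (64.0.0.0 - 64.127.255.255) -> port1
  64.64.0.0/10 (64.64.0.0 - 64.127.255.255) -> port14
  64.96.0.0/11 (64.96.0.0 - 64.127.255.255) -> port2
  64.126.0.0/16 (64.126.0.0 - 64.126.255.255) -> port10
More-specific entries that do NOT match:
  64.126.54.220/30 (64.126.54.220 - 64.126.54.223) does not contain 64.126.38.220
  64.126.38.248/29 (64.126.38.248 - 64.126.38.255) does not contain 64.126.38.220
  64.126.36.192/26 (64.126.36.192 - 64.126.36.255) does not contain 64.126.38.220
  64.126.36.0/24 (64.126.36.0 - 64.126.36.255) does not contain 64.126.38.220
  64.126.4.0/22 (64.126.4.0 - 64.126.7.255) does not contain 64.126.38.220
  64.122.0.0/17 (64.122.0.0 - 64.122.127.255) does not contain 64.126.38.220
Longest matching prefix is /16 -> interface port10.

port10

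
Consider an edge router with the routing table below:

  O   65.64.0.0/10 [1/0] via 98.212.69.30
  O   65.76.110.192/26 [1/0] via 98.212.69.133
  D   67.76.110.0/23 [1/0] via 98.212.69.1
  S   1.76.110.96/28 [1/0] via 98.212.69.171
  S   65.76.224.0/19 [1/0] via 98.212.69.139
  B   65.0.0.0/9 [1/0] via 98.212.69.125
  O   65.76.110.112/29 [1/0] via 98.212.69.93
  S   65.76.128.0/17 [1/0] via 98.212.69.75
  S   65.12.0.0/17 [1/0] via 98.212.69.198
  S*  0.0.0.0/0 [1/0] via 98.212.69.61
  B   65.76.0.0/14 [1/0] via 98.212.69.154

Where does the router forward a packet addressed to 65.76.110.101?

98.212.69.154

Routes whose prefix contains 65.76.110.101:
  0.0.0.0/0 (default, matches everything) -> 98.212.69.61
  65.0.0.0/9 (65.0.0.0 - 65.127.255.255) -> 98.212.69.125
  65.64.0.0/10 (65.64.0.0 - 65.127.255.255) -> 98.212.69.30
  65.76.0.0/14 (65.76.0.0 - 65.79.255.255) -> 98.212.69.154
More-specific entries that do NOT match:
  65.76.110.112/29 (65.76.110.112 - 65.76.110.119) does not contain 65.76.110.101
  1.76.110.96/28 (1.76.110.96 - 1.76.110.111) does not contain 65.76.110.101
  65.76.110.192/26 (65.76.110.192 - 65.76.110.255) does not contain 65.76.110.101
  67.76.110.0/23 (67.76.110.0 - 67.76.111.255) does not contain 65.76.110.101
  65.76.224.0/19 (65.76.224.0 - 65.76.255.255) does not contain 65.76.110.101
  65.76.128.0/17 (65.76.128.0 - 65.76.255.255) does not contain 65.76.110.101
  65.12.0.0/17 (65.12.0.0 - 65.12.127.255) does not contain 65.76.110.101
Longest matching prefix is /14 -> next hop 98.212.69.154.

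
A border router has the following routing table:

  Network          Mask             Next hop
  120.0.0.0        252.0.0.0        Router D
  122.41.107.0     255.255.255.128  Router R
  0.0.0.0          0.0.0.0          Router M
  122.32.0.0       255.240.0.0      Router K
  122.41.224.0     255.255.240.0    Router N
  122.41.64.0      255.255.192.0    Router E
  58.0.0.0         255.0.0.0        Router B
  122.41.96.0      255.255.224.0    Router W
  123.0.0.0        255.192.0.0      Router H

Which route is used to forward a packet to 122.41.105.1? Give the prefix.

Entries matching 122.41.105.1:
  0.0.0.0/0 (default, matches everything)
  120.0.0.0/6 (120.0.0.0 - 123.255.255.255)
  122.32.0.0/12 (122.32.0.0 - 122.47.255.255)
  122.41.64.0/18 (122.41.64.0 - 122.41.127.255)
  122.41.96.0/19 (122.41.96.0 - 122.41.127.255)
Most specific is 122.41.96.0/19.

122.41.96.0/19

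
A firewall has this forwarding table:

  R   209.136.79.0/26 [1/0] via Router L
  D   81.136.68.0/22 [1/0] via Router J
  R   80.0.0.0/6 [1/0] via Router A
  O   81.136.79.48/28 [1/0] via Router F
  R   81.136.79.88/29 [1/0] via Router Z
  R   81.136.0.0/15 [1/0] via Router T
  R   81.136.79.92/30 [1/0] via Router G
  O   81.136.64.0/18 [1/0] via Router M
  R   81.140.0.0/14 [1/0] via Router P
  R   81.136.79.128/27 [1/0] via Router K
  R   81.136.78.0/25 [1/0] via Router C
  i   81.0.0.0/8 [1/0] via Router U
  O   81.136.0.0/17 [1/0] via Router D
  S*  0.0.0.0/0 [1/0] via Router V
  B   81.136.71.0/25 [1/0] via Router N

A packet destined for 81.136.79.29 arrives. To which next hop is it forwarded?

Router M

Routes whose prefix contains 81.136.79.29:
  0.0.0.0/0 (default, matches everything) -> Router V
  80.0.0.0/6 (80.0.0.0 - 83.255.255.255) -> Router A
  81.0.0.0/8 (81.0.0.0 - 81.255.255.255) -> Router U
  81.136.0.0/15 (81.136.0.0 - 81.137.255.255) -> Router T
  81.136.0.0/17 (81.136.0.0 - 81.136.127.255) -> Router D
  81.136.64.0/18 (81.136.64.0 - 81.136.127.255) -> Router M
More-specific entries that do NOT match:
  81.136.79.92/30 (81.136.79.92 - 81.136.79.95) does not contain 81.136.79.29
  81.136.79.88/29 (81.136.79.88 - 81.136.79.95) does not contain 81.136.79.29
  81.136.79.48/28 (81.136.79.48 - 81.136.79.63) does not contain 81.136.79.29
  81.136.79.128/27 (81.136.79.128 - 81.136.79.159) does not contain 81.136.79.29
  209.136.79.0/26 (209.136.79.0 - 209.136.79.63) does not contain 81.136.79.29
  81.136.78.0/25 (81.136.78.0 - 81.136.78.127) does not contain 81.136.79.29
  81.136.71.0/25 (81.136.71.0 - 81.136.71.127) does not contain 81.136.79.29
  81.136.68.0/22 (81.136.68.0 - 81.136.71.255) does not contain 81.136.79.29
Longest matching prefix is /18 -> next hop Router M.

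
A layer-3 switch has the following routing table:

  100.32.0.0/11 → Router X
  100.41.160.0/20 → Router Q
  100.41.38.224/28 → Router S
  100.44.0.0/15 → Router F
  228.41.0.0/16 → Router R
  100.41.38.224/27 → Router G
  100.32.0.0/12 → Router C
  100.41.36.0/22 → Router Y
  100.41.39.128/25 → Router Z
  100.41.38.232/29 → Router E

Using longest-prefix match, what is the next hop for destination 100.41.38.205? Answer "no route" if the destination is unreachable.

Routes whose prefix contains 100.41.38.205:
  100.32.0.0/11 (100.32.0.0 - 100.63.255.255) -> Router X
  100.32.0.0/12 (100.32.0.0 - 100.47.255.255) -> Router C
  100.41.36.0/22 (100.41.36.0 - 100.41.39.255) -> Router Y
More-specific entries that do NOT match:
  100.41.38.232/29 (100.41.38.232 - 100.41.38.239) does not contain 100.41.38.205
  100.41.38.224/28 (100.41.38.224 - 100.41.38.239) does not contain 100.41.38.205
  100.41.38.224/27 (100.41.38.224 - 100.41.38.255) does not contain 100.41.38.205
  100.41.39.128/25 (100.41.39.128 - 100.41.39.255) does not contain 100.41.38.205
Longest matching prefix is /22 -> next hop Router Y.

Router Y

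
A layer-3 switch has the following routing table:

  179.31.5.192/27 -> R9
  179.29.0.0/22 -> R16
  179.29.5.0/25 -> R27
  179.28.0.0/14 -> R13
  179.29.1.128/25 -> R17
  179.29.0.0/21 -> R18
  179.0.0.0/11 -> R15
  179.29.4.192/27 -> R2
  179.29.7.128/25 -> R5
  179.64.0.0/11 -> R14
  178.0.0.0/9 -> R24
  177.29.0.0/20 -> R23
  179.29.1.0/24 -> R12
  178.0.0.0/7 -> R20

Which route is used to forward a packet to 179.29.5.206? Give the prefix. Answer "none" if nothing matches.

179.29.0.0/21

Entries matching 179.29.5.206:
  178.0.0.0/7 (178.0.0.0 - 179.255.255.255)
  179.0.0.0/11 (179.0.0.0 - 179.31.255.255)
  179.28.0.0/14 (179.28.0.0 - 179.31.255.255)
  179.29.0.0/21 (179.29.0.0 - 179.29.7.255)
Most specific is 179.29.0.0/21.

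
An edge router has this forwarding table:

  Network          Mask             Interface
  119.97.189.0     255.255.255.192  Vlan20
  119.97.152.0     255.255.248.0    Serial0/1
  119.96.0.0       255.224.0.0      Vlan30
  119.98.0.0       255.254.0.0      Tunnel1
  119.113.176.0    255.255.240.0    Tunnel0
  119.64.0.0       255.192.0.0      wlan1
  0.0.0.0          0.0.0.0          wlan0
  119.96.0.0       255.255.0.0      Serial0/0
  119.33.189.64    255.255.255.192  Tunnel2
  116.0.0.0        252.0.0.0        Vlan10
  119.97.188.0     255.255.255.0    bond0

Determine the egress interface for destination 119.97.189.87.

Vlan30

Routes whose prefix contains 119.97.189.87:
  0.0.0.0/0 (default, matches everything) -> wlan0
  116.0.0.0/6 (116.0.0.0 - 119.255.255.255) -> Vlan10
  119.64.0.0/10 (119.64.0.0 - 119.127.255.255) -> wlan1
  119.96.0.0/11 (119.96.0.0 - 119.127.255.255) -> Vlan30
More-specific entries that do NOT match:
  119.97.189.0/26 (119.97.189.0 - 119.97.189.63) does not contain 119.97.189.87
  119.33.189.64/26 (119.33.189.64 - 119.33.189.127) does not contain 119.97.189.87
  119.97.188.0/24 (119.97.188.0 - 119.97.188.255) does not contain 119.97.189.87
  119.97.152.0/21 (119.97.152.0 - 119.97.159.255) does not contain 119.97.189.87
  119.113.176.0/20 (119.113.176.0 - 119.113.191.255) does not contain 119.97.189.87
  119.96.0.0/16 (119.96.0.0 - 119.96.255.255) does not contain 119.97.189.87
  119.98.0.0/15 (119.98.0.0 - 119.99.255.255) does not contain 119.97.189.87
Longest matching prefix is /11 -> interface Vlan30.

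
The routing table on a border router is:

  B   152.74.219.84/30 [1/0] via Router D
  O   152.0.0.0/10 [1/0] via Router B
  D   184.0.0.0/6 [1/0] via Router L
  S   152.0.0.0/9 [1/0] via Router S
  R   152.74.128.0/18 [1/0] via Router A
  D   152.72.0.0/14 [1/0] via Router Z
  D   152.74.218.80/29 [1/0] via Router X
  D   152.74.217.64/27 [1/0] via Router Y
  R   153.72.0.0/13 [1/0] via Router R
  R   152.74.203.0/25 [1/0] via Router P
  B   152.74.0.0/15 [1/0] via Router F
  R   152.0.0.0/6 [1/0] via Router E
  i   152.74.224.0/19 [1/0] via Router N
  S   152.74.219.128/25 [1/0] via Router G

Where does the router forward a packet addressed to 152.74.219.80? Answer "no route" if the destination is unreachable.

Router F

Routes whose prefix contains 152.74.219.80:
  152.0.0.0/6 (152.0.0.0 - 155.255.255.255) -> Router E
  152.0.0.0/9 (152.0.0.0 - 152.127.255.255) -> Router S
  152.72.0.0/14 (152.72.0.0 - 152.75.255.255) -> Router Z
  152.74.0.0/15 (152.74.0.0 - 152.75.255.255) -> Router F
More-specific entries that do NOT match:
  152.74.219.84/30 (152.74.219.84 - 152.74.219.87) does not contain 152.74.219.80
  152.74.218.80/29 (152.74.218.80 - 152.74.218.87) does not contain 152.74.219.80
  152.74.217.64/27 (152.74.217.64 - 152.74.217.95) does not contain 152.74.219.80
  152.74.203.0/25 (152.74.203.0 - 152.74.203.127) does not contain 152.74.219.80
  152.74.219.128/25 (152.74.219.128 - 152.74.219.255) does not contain 152.74.219.80
  152.74.224.0/19 (152.74.224.0 - 152.74.255.255) does not contain 152.74.219.80
  152.74.128.0/18 (152.74.128.0 - 152.74.191.255) does not contain 152.74.219.80
Longest matching prefix is /15 -> next hop Router F.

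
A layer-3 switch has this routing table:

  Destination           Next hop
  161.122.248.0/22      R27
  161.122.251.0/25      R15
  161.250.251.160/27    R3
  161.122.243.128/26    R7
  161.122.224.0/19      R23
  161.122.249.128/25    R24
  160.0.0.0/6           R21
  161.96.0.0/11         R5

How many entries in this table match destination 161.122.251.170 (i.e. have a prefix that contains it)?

4

Prefixes containing 161.122.251.170:
  160.0.0.0/6 (160.0.0.0 - 163.255.255.255)
  161.96.0.0/11 (161.96.0.0 - 161.127.255.255)
  161.122.224.0/19 (161.122.224.0 - 161.122.255.255)
  161.122.248.0/22 (161.122.248.0 - 161.122.251.255)
Total matching entries: 4.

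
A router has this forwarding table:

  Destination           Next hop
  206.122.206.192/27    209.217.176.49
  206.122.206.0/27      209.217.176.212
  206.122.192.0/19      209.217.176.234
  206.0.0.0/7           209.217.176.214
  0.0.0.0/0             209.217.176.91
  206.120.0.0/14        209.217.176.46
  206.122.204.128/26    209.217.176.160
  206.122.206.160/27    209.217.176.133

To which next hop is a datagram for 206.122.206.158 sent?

209.217.176.234

Routes whose prefix contains 206.122.206.158:
  0.0.0.0/0 (default, matches everything) -> 209.217.176.91
  206.0.0.0/7 (206.0.0.0 - 207.255.255.255) -> 209.217.176.214
  206.120.0.0/14 (206.120.0.0 - 206.123.255.255) -> 209.217.176.46
  206.122.192.0/19 (206.122.192.0 - 206.122.223.255) -> 209.217.176.234
More-specific entries that do NOT match:
  206.122.206.192/27 (206.122.206.192 - 206.122.206.223) does not contain 206.122.206.158
  206.122.206.0/27 (206.122.206.0 - 206.122.206.31) does not contain 206.122.206.158
  206.122.206.160/27 (206.122.206.160 - 206.122.206.191) does not contain 206.122.206.158
  206.122.204.128/26 (206.122.204.128 - 206.122.204.191) does not contain 206.122.206.158
Longest matching prefix is /19 -> next hop 209.217.176.234.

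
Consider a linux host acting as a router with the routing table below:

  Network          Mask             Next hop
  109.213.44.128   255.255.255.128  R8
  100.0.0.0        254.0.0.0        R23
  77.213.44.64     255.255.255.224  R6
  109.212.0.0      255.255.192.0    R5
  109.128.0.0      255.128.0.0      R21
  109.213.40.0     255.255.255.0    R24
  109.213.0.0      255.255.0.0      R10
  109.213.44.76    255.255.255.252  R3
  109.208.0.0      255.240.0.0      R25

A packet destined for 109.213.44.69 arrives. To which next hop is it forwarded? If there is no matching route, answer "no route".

Routes whose prefix contains 109.213.44.69:
  109.128.0.0/9 (109.128.0.0 - 109.255.255.255) -> R21
  109.208.0.0/12 (109.208.0.0 - 109.223.255.255) -> R25
  109.213.0.0/16 (109.213.0.0 - 109.213.255.255) -> R10
More-specific entries that do NOT match:
  109.213.44.76/30 (109.213.44.76 - 109.213.44.79) does not contain 109.213.44.69
  77.213.44.64/27 (77.213.44.64 - 77.213.44.95) does not contain 109.213.44.69
  109.213.44.128/25 (109.213.44.128 - 109.213.44.255) does not contain 109.213.44.69
  109.213.40.0/24 (109.213.40.0 - 109.213.40.255) does not contain 109.213.44.69
  109.212.0.0/18 (109.212.0.0 - 109.212.63.255) does not contain 109.213.44.69
Longest matching prefix is /16 -> next hop R10.

R10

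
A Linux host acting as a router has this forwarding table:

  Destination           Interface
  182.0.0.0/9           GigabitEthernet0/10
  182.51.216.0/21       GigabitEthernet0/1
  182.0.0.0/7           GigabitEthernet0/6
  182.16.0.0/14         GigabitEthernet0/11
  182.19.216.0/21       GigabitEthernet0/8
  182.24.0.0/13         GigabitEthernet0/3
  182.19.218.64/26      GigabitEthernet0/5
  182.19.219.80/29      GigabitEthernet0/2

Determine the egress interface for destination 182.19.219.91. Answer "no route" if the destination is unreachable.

Routes whose prefix contains 182.19.219.91:
  182.0.0.0/7 (182.0.0.0 - 183.255.255.255) -> GigabitEthernet0/6
  182.0.0.0/9 (182.0.0.0 - 182.127.255.255) -> GigabitEthernet0/10
  182.16.0.0/14 (182.16.0.0 - 182.19.255.255) -> GigabitEthernet0/11
  182.19.216.0/21 (182.19.216.0 - 182.19.223.255) -> GigabitEthernet0/8
More-specific entries that do NOT match:
  182.19.219.80/29 (182.19.219.80 - 182.19.219.87) does not contain 182.19.219.91
  182.19.218.64/26 (182.19.218.64 - 182.19.218.127) does not contain 182.19.219.91
Longest matching prefix is /21 -> interface GigabitEthernet0/8.

GigabitEthernet0/8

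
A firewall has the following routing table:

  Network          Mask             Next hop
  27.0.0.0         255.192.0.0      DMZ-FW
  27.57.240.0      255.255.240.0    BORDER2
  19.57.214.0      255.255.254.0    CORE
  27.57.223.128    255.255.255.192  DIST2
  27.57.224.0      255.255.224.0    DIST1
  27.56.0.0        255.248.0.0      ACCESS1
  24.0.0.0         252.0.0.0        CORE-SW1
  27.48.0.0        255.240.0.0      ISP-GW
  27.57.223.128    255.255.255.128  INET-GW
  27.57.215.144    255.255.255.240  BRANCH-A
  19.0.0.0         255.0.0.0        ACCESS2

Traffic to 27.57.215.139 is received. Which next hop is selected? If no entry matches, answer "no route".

Routes whose prefix contains 27.57.215.139:
  24.0.0.0/6 (24.0.0.0 - 27.255.255.255) -> CORE-SW1
  27.0.0.0/10 (27.0.0.0 - 27.63.255.255) -> DMZ-FW
  27.48.0.0/12 (27.48.0.0 - 27.63.255.255) -> ISP-GW
  27.56.0.0/13 (27.56.0.0 - 27.63.255.255) -> ACCESS1
More-specific entries that do NOT match:
  27.57.215.144/28 (27.57.215.144 - 27.57.215.159) does not contain 27.57.215.139
  27.57.223.128/26 (27.57.223.128 - 27.57.223.191) does not contain 27.57.215.139
  27.57.223.128/25 (27.57.223.128 - 27.57.223.255) does not contain 27.57.215.139
  19.57.214.0/23 (19.57.214.0 - 19.57.215.255) does not contain 27.57.215.139
  27.57.240.0/20 (27.57.240.0 - 27.57.255.255) does not contain 27.57.215.139
  27.57.224.0/19 (27.57.224.0 - 27.57.255.255) does not contain 27.57.215.139
Longest matching prefix is /13 -> next hop ACCESS1.

ACCESS1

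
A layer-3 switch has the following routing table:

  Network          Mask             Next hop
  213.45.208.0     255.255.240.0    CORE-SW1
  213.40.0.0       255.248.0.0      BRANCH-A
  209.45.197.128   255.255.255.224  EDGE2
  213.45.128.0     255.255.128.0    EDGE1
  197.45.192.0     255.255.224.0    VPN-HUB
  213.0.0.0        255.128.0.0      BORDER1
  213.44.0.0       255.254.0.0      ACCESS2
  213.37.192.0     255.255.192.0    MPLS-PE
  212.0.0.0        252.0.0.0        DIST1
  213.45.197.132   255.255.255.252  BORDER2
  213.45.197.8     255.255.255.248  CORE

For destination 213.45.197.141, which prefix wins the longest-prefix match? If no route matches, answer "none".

213.45.128.0/17

Entries matching 213.45.197.141:
  212.0.0.0/6 (212.0.0.0 - 215.255.255.255)
  213.0.0.0/9 (213.0.0.0 - 213.127.255.255)
  213.40.0.0/13 (213.40.0.0 - 213.47.255.255)
  213.44.0.0/15 (213.44.0.0 - 213.45.255.255)
  213.45.128.0/17 (213.45.128.0 - 213.45.255.255)
Most specific is 213.45.128.0/17.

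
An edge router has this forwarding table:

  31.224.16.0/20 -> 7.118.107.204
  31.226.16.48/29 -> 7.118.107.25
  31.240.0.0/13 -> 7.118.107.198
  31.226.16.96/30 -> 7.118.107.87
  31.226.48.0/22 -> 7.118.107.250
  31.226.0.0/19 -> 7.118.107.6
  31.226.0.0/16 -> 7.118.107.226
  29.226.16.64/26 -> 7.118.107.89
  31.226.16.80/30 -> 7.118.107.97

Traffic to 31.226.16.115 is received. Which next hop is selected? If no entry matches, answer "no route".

7.118.107.6

Routes whose prefix contains 31.226.16.115:
  31.226.0.0/16 (31.226.0.0 - 31.226.255.255) -> 7.118.107.226
  31.226.0.0/19 (31.226.0.0 - 31.226.31.255) -> 7.118.107.6
More-specific entries that do NOT match:
  31.226.16.96/30 (31.226.16.96 - 31.226.16.99) does not contain 31.226.16.115
  31.226.16.80/30 (31.226.16.80 - 31.226.16.83) does not contain 31.226.16.115
  31.226.16.48/29 (31.226.16.48 - 31.226.16.55) does not contain 31.226.16.115
  29.226.16.64/26 (29.226.16.64 - 29.226.16.127) does not contain 31.226.16.115
  31.226.48.0/22 (31.226.48.0 - 31.226.51.255) does not contain 31.226.16.115
  31.224.16.0/20 (31.224.16.0 - 31.224.31.255) does not contain 31.226.16.115
Longest matching prefix is /19 -> next hop 7.118.107.6.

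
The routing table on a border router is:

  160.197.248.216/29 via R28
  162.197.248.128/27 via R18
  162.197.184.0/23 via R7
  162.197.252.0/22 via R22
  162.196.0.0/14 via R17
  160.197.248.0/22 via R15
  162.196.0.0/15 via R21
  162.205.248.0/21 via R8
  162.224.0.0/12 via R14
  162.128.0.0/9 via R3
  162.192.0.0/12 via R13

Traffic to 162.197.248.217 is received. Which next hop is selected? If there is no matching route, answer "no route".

R21

Routes whose prefix contains 162.197.248.217:
  162.128.0.0/9 (162.128.0.0 - 162.255.255.255) -> R3
  162.192.0.0/12 (162.192.0.0 - 162.207.255.255) -> R13
  162.196.0.0/14 (162.196.0.0 - 162.199.255.255) -> R17
  162.196.0.0/15 (162.196.0.0 - 162.197.255.255) -> R21
More-specific entries that do NOT match:
  160.197.248.216/29 (160.197.248.216 - 160.197.248.223) does not contain 162.197.248.217
  162.197.248.128/27 (162.197.248.128 - 162.197.248.159) does not contain 162.197.248.217
  162.197.184.0/23 (162.197.184.0 - 162.197.185.255) does not contain 162.197.248.217
  162.197.252.0/22 (162.197.252.0 - 162.197.255.255) does not contain 162.197.248.217
  160.197.248.0/22 (160.197.248.0 - 160.197.251.255) does not contain 162.197.248.217
  162.205.248.0/21 (162.205.248.0 - 162.205.255.255) does not contain 162.197.248.217
Longest matching prefix is /15 -> next hop R21.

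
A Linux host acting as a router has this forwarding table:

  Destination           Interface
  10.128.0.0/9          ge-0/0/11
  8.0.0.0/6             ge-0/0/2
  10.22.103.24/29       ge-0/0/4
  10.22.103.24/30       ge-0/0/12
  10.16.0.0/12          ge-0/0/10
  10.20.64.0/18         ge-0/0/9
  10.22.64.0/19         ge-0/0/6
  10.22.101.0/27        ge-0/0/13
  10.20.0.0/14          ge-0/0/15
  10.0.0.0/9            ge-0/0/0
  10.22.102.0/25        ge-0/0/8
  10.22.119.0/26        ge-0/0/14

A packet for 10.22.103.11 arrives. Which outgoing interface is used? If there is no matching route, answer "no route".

ge-0/0/15

Routes whose prefix contains 10.22.103.11:
  8.0.0.0/6 (8.0.0.0 - 11.255.255.255) -> ge-0/0/2
  10.0.0.0/9 (10.0.0.0 - 10.127.255.255) -> ge-0/0/0
  10.16.0.0/12 (10.16.0.0 - 10.31.255.255) -> ge-0/0/10
  10.20.0.0/14 (10.20.0.0 - 10.23.255.255) -> ge-0/0/15
More-specific entries that do NOT match:
  10.22.103.24/30 (10.22.103.24 - 10.22.103.27) does not contain 10.22.103.11
  10.22.103.24/29 (10.22.103.24 - 10.22.103.31) does not contain 10.22.103.11
  10.22.101.0/27 (10.22.101.0 - 10.22.101.31) does not contain 10.22.103.11
  10.22.119.0/26 (10.22.119.0 - 10.22.119.63) does not contain 10.22.103.11
  10.22.102.0/25 (10.22.102.0 - 10.22.102.127) does not contain 10.22.103.11
  10.22.64.0/19 (10.22.64.0 - 10.22.95.255) does not contain 10.22.103.11
  10.20.64.0/18 (10.20.64.0 - 10.20.127.255) does not contain 10.22.103.11
Longest matching prefix is /14 -> interface ge-0/0/15.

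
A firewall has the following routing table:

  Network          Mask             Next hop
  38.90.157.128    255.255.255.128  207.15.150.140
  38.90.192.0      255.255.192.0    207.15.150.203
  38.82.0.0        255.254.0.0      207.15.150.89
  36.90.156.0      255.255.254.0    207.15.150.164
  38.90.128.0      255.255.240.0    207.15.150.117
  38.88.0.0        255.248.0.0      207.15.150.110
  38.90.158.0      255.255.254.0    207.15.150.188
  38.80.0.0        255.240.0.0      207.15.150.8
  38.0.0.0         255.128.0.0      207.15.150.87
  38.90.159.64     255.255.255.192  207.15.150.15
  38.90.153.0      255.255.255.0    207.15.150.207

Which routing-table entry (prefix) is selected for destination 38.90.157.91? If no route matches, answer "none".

38.88.0.0/13

Entries matching 38.90.157.91:
  38.0.0.0/9 (38.0.0.0 - 38.127.255.255)
  38.80.0.0/12 (38.80.0.0 - 38.95.255.255)
  38.88.0.0/13 (38.88.0.0 - 38.95.255.255)
Most specific is 38.88.0.0/13.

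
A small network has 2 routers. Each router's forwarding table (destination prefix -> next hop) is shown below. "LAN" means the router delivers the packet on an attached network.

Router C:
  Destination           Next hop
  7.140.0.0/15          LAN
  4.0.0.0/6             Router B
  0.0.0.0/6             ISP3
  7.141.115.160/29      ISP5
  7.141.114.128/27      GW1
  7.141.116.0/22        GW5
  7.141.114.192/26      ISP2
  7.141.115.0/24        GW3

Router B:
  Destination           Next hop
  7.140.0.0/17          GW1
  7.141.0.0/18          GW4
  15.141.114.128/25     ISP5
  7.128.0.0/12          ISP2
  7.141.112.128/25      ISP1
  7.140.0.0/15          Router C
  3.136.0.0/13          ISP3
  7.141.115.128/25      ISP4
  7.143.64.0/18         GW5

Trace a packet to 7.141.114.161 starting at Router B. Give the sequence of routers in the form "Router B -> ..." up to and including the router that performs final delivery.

Router B -> Router C

At Router B: longest match for 7.141.114.161 is 7.140.0.0/15 -> Router C
At Router C: longest match for 7.141.114.161 is 7.140.0.0/15 -> LAN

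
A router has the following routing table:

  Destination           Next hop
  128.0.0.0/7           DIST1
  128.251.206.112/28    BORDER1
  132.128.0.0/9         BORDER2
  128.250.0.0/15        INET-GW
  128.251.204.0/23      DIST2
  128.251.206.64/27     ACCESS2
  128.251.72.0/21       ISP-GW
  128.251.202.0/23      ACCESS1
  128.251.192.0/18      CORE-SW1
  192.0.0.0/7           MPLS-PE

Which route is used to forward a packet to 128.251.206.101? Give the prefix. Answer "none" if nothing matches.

128.251.192.0/18

Entries matching 128.251.206.101:
  128.0.0.0/7 (128.0.0.0 - 129.255.255.255)
  128.250.0.0/15 (128.250.0.0 - 128.251.255.255)
  128.251.192.0/18 (128.251.192.0 - 128.251.255.255)
Most specific is 128.251.192.0/18.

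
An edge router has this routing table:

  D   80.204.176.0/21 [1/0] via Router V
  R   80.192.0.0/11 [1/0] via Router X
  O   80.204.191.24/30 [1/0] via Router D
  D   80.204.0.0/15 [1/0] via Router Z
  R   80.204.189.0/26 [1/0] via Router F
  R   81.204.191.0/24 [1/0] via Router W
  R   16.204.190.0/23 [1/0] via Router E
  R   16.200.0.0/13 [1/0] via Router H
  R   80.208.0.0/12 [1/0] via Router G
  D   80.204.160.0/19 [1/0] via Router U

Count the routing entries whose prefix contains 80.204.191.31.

3

Prefixes containing 80.204.191.31:
  80.192.0.0/11 (80.192.0.0 - 80.223.255.255)
  80.204.0.0/15 (80.204.0.0 - 80.205.255.255)
  80.204.160.0/19 (80.204.160.0 - 80.204.191.255)
Total matching entries: 3.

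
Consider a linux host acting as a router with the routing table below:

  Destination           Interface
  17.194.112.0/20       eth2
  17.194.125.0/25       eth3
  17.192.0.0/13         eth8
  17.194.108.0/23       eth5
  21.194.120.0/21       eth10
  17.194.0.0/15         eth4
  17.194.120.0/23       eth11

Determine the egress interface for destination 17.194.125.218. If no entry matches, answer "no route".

eth2

Routes whose prefix contains 17.194.125.218:
  17.192.0.0/13 (17.192.0.0 - 17.199.255.255) -> eth8
  17.194.0.0/15 (17.194.0.0 - 17.195.255.255) -> eth4
  17.194.112.0/20 (17.194.112.0 - 17.194.127.255) -> eth2
More-specific entries that do NOT match:
  17.194.125.0/25 (17.194.125.0 - 17.194.125.127) does not contain 17.194.125.218
  17.194.108.0/23 (17.194.108.0 - 17.194.109.255) does not contain 17.194.125.218
  17.194.120.0/23 (17.194.120.0 - 17.194.121.255) does not contain 17.194.125.218
  21.194.120.0/21 (21.194.120.0 - 21.194.127.255) does not contain 17.194.125.218
Longest matching prefix is /20 -> interface eth2.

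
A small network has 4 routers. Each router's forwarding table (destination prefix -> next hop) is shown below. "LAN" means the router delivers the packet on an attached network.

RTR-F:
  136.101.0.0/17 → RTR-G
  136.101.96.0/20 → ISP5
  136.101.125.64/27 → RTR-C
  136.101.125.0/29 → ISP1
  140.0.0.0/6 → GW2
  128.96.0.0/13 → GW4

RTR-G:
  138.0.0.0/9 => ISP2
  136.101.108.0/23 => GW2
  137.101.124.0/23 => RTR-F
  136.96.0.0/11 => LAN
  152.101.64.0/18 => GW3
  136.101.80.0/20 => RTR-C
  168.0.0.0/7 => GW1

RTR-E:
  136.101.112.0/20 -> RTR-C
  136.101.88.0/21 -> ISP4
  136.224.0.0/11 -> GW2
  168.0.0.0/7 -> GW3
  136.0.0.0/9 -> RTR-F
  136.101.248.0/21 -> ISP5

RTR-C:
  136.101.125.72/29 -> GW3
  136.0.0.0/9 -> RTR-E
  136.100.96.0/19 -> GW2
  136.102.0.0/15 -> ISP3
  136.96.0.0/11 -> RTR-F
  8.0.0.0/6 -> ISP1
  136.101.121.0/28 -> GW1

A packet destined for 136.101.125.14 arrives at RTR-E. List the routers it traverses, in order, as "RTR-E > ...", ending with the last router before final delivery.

RTR-E > RTR-C > RTR-F > RTR-G

At RTR-E: longest match for 136.101.125.14 is 136.101.112.0/20 -> RTR-C
At RTR-C: longest match for 136.101.125.14 is 136.96.0.0/11 -> RTR-F
At RTR-F: longest match for 136.101.125.14 is 136.101.0.0/17 -> RTR-G
At RTR-G: longest match for 136.101.125.14 is 136.96.0.0/11 -> LAN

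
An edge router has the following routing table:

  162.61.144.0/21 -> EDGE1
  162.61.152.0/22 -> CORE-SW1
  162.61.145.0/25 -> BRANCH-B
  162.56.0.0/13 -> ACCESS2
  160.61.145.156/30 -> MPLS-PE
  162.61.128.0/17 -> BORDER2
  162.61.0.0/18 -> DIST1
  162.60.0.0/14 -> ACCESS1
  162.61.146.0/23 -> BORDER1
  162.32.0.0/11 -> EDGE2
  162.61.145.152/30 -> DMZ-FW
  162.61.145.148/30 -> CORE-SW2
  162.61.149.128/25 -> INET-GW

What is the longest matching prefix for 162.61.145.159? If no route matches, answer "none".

162.61.144.0/21

Entries matching 162.61.145.159:
  162.32.0.0/11 (162.32.0.0 - 162.63.255.255)
  162.56.0.0/13 (162.56.0.0 - 162.63.255.255)
  162.60.0.0/14 (162.60.0.0 - 162.63.255.255)
  162.61.128.0/17 (162.61.128.0 - 162.61.255.255)
  162.61.144.0/21 (162.61.144.0 - 162.61.151.255)
Most specific is 162.61.144.0/21.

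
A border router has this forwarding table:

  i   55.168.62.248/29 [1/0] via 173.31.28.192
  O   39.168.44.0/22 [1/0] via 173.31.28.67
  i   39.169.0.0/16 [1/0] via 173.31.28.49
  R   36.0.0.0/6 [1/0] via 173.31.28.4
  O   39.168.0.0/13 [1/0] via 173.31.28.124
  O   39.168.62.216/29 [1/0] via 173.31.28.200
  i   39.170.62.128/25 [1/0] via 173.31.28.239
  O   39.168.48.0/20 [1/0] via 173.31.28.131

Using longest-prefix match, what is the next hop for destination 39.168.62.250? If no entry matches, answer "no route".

173.31.28.131

Routes whose prefix contains 39.168.62.250:
  36.0.0.0/6 (36.0.0.0 - 39.255.255.255) -> 173.31.28.4
  39.168.0.0/13 (39.168.0.0 - 39.175.255.255) -> 173.31.28.124
  39.168.48.0/20 (39.168.48.0 - 39.168.63.255) -> 173.31.28.131
More-specific entries that do NOT match:
  55.168.62.248/29 (55.168.62.248 - 55.168.62.255) does not contain 39.168.62.250
  39.168.62.216/29 (39.168.62.216 - 39.168.62.223) does not contain 39.168.62.250
  39.170.62.128/25 (39.170.62.128 - 39.170.62.255) does not contain 39.168.62.250
  39.168.44.0/22 (39.168.44.0 - 39.168.47.255) does not contain 39.168.62.250
Longest matching prefix is /20 -> next hop 173.31.28.131.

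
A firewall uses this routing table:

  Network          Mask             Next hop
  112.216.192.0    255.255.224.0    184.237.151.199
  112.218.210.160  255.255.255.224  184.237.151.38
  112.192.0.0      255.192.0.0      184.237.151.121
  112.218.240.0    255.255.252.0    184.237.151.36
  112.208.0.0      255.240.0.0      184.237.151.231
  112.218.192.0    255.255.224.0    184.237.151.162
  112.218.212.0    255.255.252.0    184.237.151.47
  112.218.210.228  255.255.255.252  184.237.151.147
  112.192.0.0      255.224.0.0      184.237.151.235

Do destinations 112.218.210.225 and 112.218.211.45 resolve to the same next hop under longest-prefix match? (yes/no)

yes

112.218.210.225: longest match 112.218.192.0/19 -> 184.237.151.162
112.218.211.45: longest match 112.218.192.0/19 -> 184.237.151.162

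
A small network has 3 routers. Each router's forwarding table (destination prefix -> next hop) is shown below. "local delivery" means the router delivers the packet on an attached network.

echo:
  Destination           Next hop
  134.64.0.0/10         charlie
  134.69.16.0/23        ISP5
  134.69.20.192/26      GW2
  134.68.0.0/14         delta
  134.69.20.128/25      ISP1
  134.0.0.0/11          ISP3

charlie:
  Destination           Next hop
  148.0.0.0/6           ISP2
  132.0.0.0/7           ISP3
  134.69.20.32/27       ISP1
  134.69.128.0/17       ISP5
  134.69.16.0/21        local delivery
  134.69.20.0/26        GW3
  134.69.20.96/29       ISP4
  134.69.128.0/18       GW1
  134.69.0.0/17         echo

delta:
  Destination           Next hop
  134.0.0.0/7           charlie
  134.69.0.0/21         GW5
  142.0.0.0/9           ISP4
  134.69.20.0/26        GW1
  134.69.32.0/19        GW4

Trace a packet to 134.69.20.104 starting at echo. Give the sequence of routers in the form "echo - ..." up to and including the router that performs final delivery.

At echo: longest match for 134.69.20.104 is 134.68.0.0/14 -> delta
At delta: longest match for 134.69.20.104 is 134.0.0.0/7 -> charlie
At charlie: longest match for 134.69.20.104 is 134.69.16.0/21 -> local delivery

echo - delta - charlie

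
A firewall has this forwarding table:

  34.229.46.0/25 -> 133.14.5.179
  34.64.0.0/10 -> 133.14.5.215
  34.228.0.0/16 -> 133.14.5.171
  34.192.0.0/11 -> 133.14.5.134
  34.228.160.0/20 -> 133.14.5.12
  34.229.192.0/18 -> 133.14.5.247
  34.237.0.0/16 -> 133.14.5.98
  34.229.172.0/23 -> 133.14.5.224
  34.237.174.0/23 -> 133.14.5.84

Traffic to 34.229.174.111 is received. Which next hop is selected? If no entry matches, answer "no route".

no route

No entry's prefix contains 34.229.174.111; there is no default route.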